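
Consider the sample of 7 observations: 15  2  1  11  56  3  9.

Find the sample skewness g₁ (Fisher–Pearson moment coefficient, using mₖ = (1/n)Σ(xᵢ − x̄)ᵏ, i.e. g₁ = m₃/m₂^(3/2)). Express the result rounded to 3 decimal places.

1.746

x̄ = (15 + 2 + 1 + 11 + 56 + 3 + 9) / 7 = 13.8571
deviations (xᵢ − x̄): 1.1429, -11.8571, -12.8571, -2.8571, 42.1429, -10.8571, -4.8571
Σ(xᵢ − x̄)² = 2232.8571 ⇒ m₂ = 2232.8571/7 = 318.97959
Σ(xᵢ − x̄)³ = 69637.9592 ⇒ m₃ = 69637.9592/7 = 9948.27988
m₂^(3/2) = 318.97959^(1.5) = 5696.97544
g₁ = m₃ / m₂^(3/2) = 9948.27988 / 5696.97544 ≈ 1.746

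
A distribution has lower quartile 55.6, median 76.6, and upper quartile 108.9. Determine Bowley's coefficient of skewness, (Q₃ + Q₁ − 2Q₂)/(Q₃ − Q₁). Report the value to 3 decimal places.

0.212

numerator: Q₃ + Q₁ − 2Q₂ = 108.9 + 55.6 − 2×76.6 = 11.3000
denominator: Q₃ − Q₁ = 108.9 − 55.6 = 53.3000
Bowley skewness = 11.3000 / 53.3000 ≈ 0.212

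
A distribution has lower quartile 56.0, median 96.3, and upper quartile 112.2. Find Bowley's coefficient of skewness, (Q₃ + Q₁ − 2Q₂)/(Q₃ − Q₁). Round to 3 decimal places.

-0.434

numerator: Q₃ + Q₁ − 2Q₂ = 112.2 + 56.0 − 2×96.3 = -24.4000
denominator: Q₃ − Q₁ = 112.2 − 56.0 = 56.2000
Bowley skewness = -24.4000 / 56.2000 ≈ -0.434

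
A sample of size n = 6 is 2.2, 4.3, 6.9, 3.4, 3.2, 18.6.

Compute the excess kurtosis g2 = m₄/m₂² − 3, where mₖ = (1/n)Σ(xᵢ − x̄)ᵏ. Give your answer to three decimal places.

x̄ = 6.4333
Σ(xᵢ − x̄)² = 190.3733 ⇒ m₂ = 31.72889
Σ(xᵢ − x̄)⁴ = 22448.1051 ⇒ m₄ = 3741.35085
m₂² = 1006.72239
g2 = m₄/m₂² − 3 = 3.71637 − 3 ≈ 0.716

0.716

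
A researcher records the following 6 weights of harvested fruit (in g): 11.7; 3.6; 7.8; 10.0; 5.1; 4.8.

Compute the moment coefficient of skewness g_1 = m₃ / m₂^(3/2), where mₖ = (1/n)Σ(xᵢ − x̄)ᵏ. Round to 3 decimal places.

x̄ = (11.7 + 3.6 + 7.8 + 10.0 + 5.1 + 4.8) / 6 = 7.1667
deviations (xᵢ − x̄): 4.5333, -3.5667, 0.6333, 2.8333, -2.0667, -2.3667
Σ(xᵢ − x̄)² = 51.5733 ⇒ m₂ = 51.5733/6 = 8.59556
Σ(xᵢ − x̄)³ = 48.7096 ⇒ m₃ = 48.7096/6 = 8.11826
m₂^(3/2) = 8.59556^(1.5) = 25.20060
g_1 = m₃ / m₂^(3/2) = 8.11826 / 25.20060 ≈ 0.322

0.322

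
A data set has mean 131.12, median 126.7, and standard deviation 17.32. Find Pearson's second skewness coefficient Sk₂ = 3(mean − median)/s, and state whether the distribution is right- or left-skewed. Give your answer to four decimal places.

0.7656, right-skewed

Sk₂ = 3(131.12 − 126.7) / 17.32 = 3 × 4.4200 / 17.32
    = 13.2600 / 17.32 ≈ 0.7656
Sk₂ > 0 ⇒ mean > median ⇒ right-skewed (positive skew).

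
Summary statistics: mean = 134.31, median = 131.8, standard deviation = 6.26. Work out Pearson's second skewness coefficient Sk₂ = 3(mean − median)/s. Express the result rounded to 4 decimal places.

Sk₂ = 3(134.31 − 131.8) / 6.26 = 3 × 2.5100 / 6.26
    = 7.5300 / 6.26 ≈ 1.2029

1.2029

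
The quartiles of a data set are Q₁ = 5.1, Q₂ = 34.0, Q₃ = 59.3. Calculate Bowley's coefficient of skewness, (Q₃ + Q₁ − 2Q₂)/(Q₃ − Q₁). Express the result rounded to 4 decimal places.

-0.0664

numerator: Q₃ + Q₁ − 2Q₂ = 59.3 + 5.1 − 2×34.0 = -3.6000
denominator: Q₃ − Q₁ = 59.3 − 5.1 = 54.2000
Bowley skewness = -3.6000 / 54.2000 ≈ -0.0664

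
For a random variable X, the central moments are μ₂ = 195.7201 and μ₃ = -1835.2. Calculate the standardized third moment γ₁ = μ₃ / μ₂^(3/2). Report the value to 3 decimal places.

σ = √μ₂ = √195.7201 = 13.99000
σ³ = μ₂^(3/2) = 2738.12420
γ₁ = μ₃/σ³ = -1835.2 / 2738.12420 ≈ -0.670

-0.670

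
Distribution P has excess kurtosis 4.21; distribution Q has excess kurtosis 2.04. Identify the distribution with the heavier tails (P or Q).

Higher excess kurtosis ⇒ heavier tails relative to the normal distribution.
4.21 vs 2.04: the larger is 4.21, so P has heavier tails.

P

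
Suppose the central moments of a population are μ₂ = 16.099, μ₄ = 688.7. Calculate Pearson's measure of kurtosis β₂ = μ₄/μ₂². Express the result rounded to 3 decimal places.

μ₂² = 16.099² = 259.17780
μ₄/μ₂² = 688.7 / 259.17780 = 2.65725
β₂ ≈ 2.657

2.657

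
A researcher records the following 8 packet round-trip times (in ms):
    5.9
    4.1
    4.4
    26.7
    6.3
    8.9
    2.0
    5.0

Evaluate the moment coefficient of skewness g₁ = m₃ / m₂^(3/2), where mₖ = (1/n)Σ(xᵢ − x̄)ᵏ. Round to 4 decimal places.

x̄ = (5.9 + 4.1 + 4.4 + 26.7 + 6.3 + 8.9 + 2.0 + 5.0) / 8 = 7.9125
deviations (xᵢ − x̄): -2.0125, -3.8125, -3.5125, 18.7875, -1.6125, 0.9875, -5.9125, -2.9125
Σ(xᵢ − x̄)² = 430.9088 ⇒ m₂ = 430.9088/8 = 53.86359
Σ(xᵢ − x̄)³ = 6289.9019 ⇒ m₃ = 6289.9019/8 = 786.23774
m₂^(3/2) = 53.86359^(1.5) = 395.31472
g₁ = m₃ / m₂^(3/2) = 786.23774 / 395.31472 ≈ 1.9889

1.9889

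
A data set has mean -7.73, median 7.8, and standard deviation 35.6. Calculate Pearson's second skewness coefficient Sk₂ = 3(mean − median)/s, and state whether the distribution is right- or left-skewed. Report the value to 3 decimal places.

Sk₂ = 3(-7.73 − 7.8) / 35.6 = 3 × -15.5300 / 35.6
    = -46.5900 / 35.6 ≈ -1.309
Sk₂ < 0 ⇒ mean < median ⇒ left-skewed (negative skew).

-1.309, left-skewed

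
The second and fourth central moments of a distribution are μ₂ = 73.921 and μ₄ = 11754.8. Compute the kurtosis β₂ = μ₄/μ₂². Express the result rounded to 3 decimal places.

2.151

μ₂² = 73.921² = 5464.31424
μ₄/μ₂² = 11754.8 / 5464.31424 = 2.15119
β₂ ≈ 2.151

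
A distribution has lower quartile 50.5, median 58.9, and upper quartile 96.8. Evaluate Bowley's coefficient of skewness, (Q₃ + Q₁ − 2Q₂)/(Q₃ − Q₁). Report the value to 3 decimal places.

0.637

numerator: Q₃ + Q₁ − 2Q₂ = 96.8 + 50.5 − 2×58.9 = 29.5000
denominator: Q₃ − Q₁ = 96.8 − 50.5 = 46.3000
Bowley skewness = 29.5000 / 46.3000 ≈ 0.637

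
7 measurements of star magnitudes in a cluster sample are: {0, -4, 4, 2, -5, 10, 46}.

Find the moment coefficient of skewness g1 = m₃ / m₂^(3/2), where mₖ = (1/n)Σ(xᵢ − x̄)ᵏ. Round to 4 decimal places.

x̄ = (0 - 4 + 4 + 2 - 5 + 10 + 46) / 7 = 7.5714
deviations (xᵢ − x̄): -7.5714, -11.5714, -3.5714, -5.5714, -12.5714, 2.4286, 38.4286
Σ(xᵢ − x̄)² = 1875.7143 ⇒ m₂ = 1875.7143/7 = 267.95918
Σ(xᵢ − x̄)³ = 52575.1837 ⇒ m₃ = 52575.1837/7 = 7510.74052
m₂^(3/2) = 267.95918^(1.5) = 4386.34684
g1 = m₃ / m₂^(3/2) = 7510.74052 / 4386.34684 ≈ 1.7123

1.7123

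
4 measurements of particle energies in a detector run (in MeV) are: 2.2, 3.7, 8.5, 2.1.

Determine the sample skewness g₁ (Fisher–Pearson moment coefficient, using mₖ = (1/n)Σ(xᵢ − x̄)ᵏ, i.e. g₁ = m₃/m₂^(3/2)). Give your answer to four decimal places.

x̄ = (2.2 + 3.7 + 8.5 + 2.1) / 4 = 4.1250
deviations (xᵢ − x̄): -1.9250, -0.4250, 4.3750, -2.0250
Σ(xᵢ − x̄)² = 27.1275 ⇒ m₂ = 27.1275/4 = 6.78188
Σ(xᵢ − x̄)³ = 68.2264 ⇒ m₃ = 68.2264/4 = 17.05659
m₂^(3/2) = 6.78188^(1.5) = 17.66138
g₁ = m₃ / m₂^(3/2) = 17.05659 / 17.66138 ≈ 0.9658

0.9658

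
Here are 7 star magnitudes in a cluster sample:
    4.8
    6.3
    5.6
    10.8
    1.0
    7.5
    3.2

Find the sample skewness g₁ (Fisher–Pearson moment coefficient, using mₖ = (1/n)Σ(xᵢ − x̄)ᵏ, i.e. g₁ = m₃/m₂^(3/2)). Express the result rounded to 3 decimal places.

0.213

x̄ = (4.8 + 6.3 + 5.6 + 10.8 + 1.0 + 7.5 + 3.2) / 7 = 5.6000
deviations (xᵢ − x̄): -0.8000, 0.7000, 0.0000, 5.2000, -4.6000, 1.9000, -2.4000
Σ(xᵢ − x̄)² = 58.7000 ⇒ m₂ = 58.7000/7 = 8.38571
Σ(xᵢ − x̄)³ = 36.1380 ⇒ m₃ = 36.1380/7 = 5.16257
m₂^(3/2) = 8.38571^(1.5) = 24.28343
g₁ = m₃ / m₂^(3/2) = 5.16257 / 24.28343 ≈ 0.213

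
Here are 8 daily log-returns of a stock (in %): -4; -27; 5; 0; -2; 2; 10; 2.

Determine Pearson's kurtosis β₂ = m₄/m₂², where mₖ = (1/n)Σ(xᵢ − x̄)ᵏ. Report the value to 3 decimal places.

4.657

x̄ = -1.7500
Σ(xᵢ − x̄)² = 857.5000 ⇒ m₂ = 107.18750
Σ(xᵢ − x̄)⁴ = 428053.6563 ⇒ m₄ = 53506.70703
m₂² = 11489.16016
β₂ = m₄/m₂² = 53506.70703 / 11489.16016 ≈ 4.657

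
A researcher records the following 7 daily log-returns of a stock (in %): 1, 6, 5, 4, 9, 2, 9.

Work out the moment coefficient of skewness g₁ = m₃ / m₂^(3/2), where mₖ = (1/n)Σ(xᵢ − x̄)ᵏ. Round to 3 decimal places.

0.069

x̄ = (1 + 6 + 5 + 4 + 9 + 2 + 9) / 7 = 5.1429
deviations (xᵢ − x̄): -4.1429, 0.8571, -0.1429, -1.1429, 3.8571, -3.1429, 3.8571
Σ(xᵢ − x̄)² = 58.8571 ⇒ m₂ = 58.8571/7 = 8.40816
Σ(xᵢ − x̄)³ = 11.7551 ⇒ m₃ = 11.7551/7 = 1.67930
m₂^(3/2) = 8.40816^(1.5) = 24.38101
g₁ = m₃ / m₂^(3/2) = 1.67930 / 24.38101 ≈ 0.069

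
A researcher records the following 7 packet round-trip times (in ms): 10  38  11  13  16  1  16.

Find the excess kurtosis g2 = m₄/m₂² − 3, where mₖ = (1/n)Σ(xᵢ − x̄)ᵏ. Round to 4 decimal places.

x̄ = 15.0000
Σ(xᵢ − x̄)² = 772.0000 ⇒ m₂ = 110.28571
Σ(xᵢ − x̄)⁴ = 319156.0000 ⇒ m₄ = 45593.71429
m₂² = 12162.93878
g2 = m₄/m₂² − 3 = 3.74858 − 3 ≈ 0.7486

0.7486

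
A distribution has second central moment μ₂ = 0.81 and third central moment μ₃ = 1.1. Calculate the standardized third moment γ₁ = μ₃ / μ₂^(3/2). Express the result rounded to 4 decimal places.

1.5089

σ = √μ₂ = √0.81 = 0.90000
σ³ = μ₂^(3/2) = 0.72900
γ₁ = μ₃/σ³ = 1.1 / 0.72900 ≈ 1.5089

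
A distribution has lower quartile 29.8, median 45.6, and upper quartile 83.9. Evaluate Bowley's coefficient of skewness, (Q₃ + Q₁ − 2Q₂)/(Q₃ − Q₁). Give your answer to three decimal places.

numerator: Q₃ + Q₁ − 2Q₂ = 83.9 + 29.8 − 2×45.6 = 22.5000
denominator: Q₃ − Q₁ = 83.9 − 29.8 = 54.1000
Bowley skewness = 22.5000 / 54.1000 ≈ 0.416

0.416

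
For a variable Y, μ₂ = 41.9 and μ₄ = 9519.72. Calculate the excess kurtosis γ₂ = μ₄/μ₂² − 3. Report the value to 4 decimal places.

2.4225

μ₂² = 41.9² = 1755.61000
μ₄/μ₂² = 9519.72 / 1755.61000 = 5.42246
γ₂ = 5.42246 − 3 ≈ 2.4225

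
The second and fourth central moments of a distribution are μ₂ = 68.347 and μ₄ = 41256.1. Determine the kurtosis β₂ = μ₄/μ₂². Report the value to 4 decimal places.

μ₂² = 68.347² = 4671.31241
μ₄/μ₂² = 41256.1 / 4671.31241 = 8.83180
β₂ ≈ 8.8318

8.8318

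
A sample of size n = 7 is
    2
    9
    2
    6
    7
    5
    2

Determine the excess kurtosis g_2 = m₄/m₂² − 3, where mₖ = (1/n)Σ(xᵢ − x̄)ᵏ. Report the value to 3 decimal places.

x̄ = 4.7143
Σ(xᵢ − x̄)² = 47.4286 ⇒ m₂ = 6.77551
Σ(xᵢ − x̄)⁴ = 530.2274 ⇒ m₄ = 75.74677
m₂² = 45.90754
g_2 = m₄/m₂² − 3 = 1.64999 − 3 ≈ -1.350

-1.350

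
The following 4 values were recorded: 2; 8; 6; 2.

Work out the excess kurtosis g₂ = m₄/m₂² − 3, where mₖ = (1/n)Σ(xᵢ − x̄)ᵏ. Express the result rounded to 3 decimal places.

-1.720

x̄ = 4.5000
Σ(xᵢ − x̄)² = 27.0000 ⇒ m₂ = 6.75000
Σ(xᵢ − x̄)⁴ = 233.2500 ⇒ m₄ = 58.31250
m₂² = 45.56250
g₂ = m₄/m₂² − 3 = 1.27984 − 3 ≈ -1.720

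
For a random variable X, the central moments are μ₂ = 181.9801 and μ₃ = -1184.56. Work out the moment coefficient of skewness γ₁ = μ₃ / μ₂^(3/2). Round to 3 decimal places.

σ = √μ₂ = √181.9801 = 13.49000
σ³ = μ₂^(3/2) = 2454.91155
γ₁ = μ₃/σ³ = -1184.56 / 2454.91155 ≈ -0.483

-0.483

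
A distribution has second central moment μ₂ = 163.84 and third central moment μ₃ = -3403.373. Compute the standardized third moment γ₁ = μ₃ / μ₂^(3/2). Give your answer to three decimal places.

-1.623

σ = √μ₂ = √163.84 = 12.80000
σ³ = μ₂^(3/2) = 2097.15200
γ₁ = μ₃/σ³ = -3403.373 / 2097.15200 ≈ -1.623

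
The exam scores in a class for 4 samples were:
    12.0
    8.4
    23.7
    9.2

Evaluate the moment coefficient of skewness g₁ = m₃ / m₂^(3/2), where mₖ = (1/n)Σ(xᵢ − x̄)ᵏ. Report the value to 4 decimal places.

x̄ = (12.0 + 8.4 + 23.7 + 9.2) / 4 = 13.3250
deviations (xᵢ − x̄): -1.3250, -4.9250, 10.3750, -4.1250
Σ(xᵢ − x̄)² = 150.6675 ⇒ m₂ = 150.6675/4 = 37.66687
Σ(xᵢ − x̄)³ = 924.7969 ⇒ m₃ = 924.7969/4 = 231.19922
m₂^(3/2) = 37.66687^(1.5) = 231.17421
g₁ = m₃ / m₂^(3/2) = 231.19922 / 231.17421 ≈ 1.0001

1.0001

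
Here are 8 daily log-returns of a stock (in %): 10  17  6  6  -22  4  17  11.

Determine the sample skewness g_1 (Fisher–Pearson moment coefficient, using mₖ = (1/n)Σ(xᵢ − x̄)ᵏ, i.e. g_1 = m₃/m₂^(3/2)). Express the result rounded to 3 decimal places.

-1.575

x̄ = (10 + 17 + 6 + 6 - 22 + 4 + 17 + 11) / 8 = 6.1250
deviations (xᵢ − x̄): 3.8750, 10.8750, -0.1250, -0.1250, -28.1250, -2.1250, 10.8750, 4.8750
Σ(xᵢ − x̄)² = 1070.8750 ⇒ m₂ = 1070.8750/8 = 133.85938
Σ(xᵢ − x̄)³ = -19510.5938 ⇒ m₃ = -19510.5938/8 = -2438.82422
m₂^(3/2) = 133.85938^(1.5) = 1548.72101
g_1 = m₃ / m₂^(3/2) = -2438.82422 / 1548.72101 ≈ -1.575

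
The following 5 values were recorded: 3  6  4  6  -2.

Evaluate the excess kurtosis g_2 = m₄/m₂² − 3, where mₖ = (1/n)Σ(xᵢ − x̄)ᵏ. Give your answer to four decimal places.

x̄ = 3.4000
Σ(xᵢ − x̄)² = 43.2000 ⇒ m₂ = 8.64000
Σ(xᵢ − x̄)⁴ = 941.8560 ⇒ m₄ = 188.37120
m₂² = 74.64960
g_2 = m₄/m₂² − 3 = 2.52341 − 3 ≈ -0.4766

-0.4766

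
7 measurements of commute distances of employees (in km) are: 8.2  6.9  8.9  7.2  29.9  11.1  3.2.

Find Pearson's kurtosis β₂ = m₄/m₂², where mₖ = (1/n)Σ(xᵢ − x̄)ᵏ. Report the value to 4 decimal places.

4.5289

x̄ = 10.7714
Σ(xᵢ − x̄)² = 461.1943 ⇒ m₂ = 65.88490
Σ(xᵢ − x̄)⁴ = 137614.1146 ⇒ m₄ = 19659.15923
m₂² = 4340.81978
β₂ = m₄/m₂² = 19659.15923 / 4340.81978 ≈ 4.5289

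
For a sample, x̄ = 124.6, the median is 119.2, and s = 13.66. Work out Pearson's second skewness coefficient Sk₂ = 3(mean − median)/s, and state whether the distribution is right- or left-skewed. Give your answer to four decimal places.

Sk₂ = 3(124.6 − 119.2) / 13.66 = 3 × 5.4000 / 13.66
    = 16.2000 / 13.66 ≈ 1.1859
Sk₂ > 0 ⇒ mean > median ⇒ right-skewed (positive skew).

1.1859, right-skewed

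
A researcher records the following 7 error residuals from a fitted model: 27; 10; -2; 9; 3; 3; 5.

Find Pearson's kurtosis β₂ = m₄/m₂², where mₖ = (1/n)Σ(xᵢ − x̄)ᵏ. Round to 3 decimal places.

x̄ = 7.8571
Σ(xᵢ − x̄)² = 524.8571 ⇒ m₂ = 74.97959
Σ(xᵢ − x̄)⁴ = 144928.1341 ⇒ m₄ = 20704.01916
m₂² = 5621.93919
β₂ = m₄/m₂² = 20704.01916 / 5621.93919 ≈ 3.683

3.683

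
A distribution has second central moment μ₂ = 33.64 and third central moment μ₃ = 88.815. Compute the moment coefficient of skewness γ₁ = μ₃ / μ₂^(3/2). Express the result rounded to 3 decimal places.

σ = √μ₂ = √33.64 = 5.80000
σ³ = μ₂^(3/2) = 195.11200
γ₁ = μ₃/σ³ = 88.815 / 195.11200 ≈ 0.455

0.455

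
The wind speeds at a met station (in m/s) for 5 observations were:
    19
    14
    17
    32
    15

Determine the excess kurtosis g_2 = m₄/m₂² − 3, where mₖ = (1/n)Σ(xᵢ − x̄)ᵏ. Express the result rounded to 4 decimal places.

x̄ = 19.4000
Σ(xᵢ − x̄)² = 213.2000 ⇒ m₂ = 42.64000
Σ(xᵢ − x̄)⁴ = 26463.0560 ⇒ m₄ = 5292.61120
m₂² = 1818.16960
g_2 = m₄/m₂² − 3 = 2.91096 − 3 ≈ -0.0890

-0.0890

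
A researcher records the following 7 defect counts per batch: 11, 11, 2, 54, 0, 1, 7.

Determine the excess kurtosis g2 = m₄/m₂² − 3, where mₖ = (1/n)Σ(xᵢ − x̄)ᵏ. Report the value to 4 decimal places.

x̄ = 12.2857
Σ(xᵢ − x̄)² = 2155.4286 ⇒ m₂ = 307.91837
Σ(xᵢ − x̄)⁴ = 3078867.8601 ⇒ m₄ = 439838.26572
m₂² = 94813.72095
g2 = m₄/m₂² − 3 = 4.63897 − 3 ≈ 1.6390

1.6390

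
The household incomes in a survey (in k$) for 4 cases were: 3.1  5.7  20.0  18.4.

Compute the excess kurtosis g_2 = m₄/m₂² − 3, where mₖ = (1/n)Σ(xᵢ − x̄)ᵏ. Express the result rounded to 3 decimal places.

-1.918

x̄ = 11.8000
Σ(xᵢ − x̄)² = 223.7000 ⇒ m₂ = 55.92500
Σ(xᵢ − x̄)⁴ = 13532.2514 ⇒ m₄ = 3383.06285
m₂² = 3127.60562
g_2 = m₄/m₂² − 3 = 1.08168 − 3 ≈ -1.918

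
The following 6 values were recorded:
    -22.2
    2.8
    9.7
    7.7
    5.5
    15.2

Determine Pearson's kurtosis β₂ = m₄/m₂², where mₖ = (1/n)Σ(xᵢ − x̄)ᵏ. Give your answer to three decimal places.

x̄ = 3.1167
Σ(xᵢ − x̄)² = 857.0683 ⇒ m₂ = 142.84472
Σ(xᵢ − x̄)⁴ = 434465.8687 ⇒ m₄ = 72410.97811
m₂² = 20404.61467
β₂ = m₄/m₂² = 72410.97811 / 20404.61467 ≈ 3.549

3.549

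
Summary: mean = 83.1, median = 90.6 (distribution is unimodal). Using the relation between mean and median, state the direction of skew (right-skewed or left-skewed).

left-skewed

mean − median = 83.1 − 90.6 = -7.5
mean < median ⇒ the longer tail is on the left ⇒ left-skewed (negatively skewed).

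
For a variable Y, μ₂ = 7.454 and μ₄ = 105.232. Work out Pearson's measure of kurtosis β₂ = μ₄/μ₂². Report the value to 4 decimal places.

1.8940

μ₂² = 7.454² = 55.56212
μ₄/μ₂² = 105.232 / 55.56212 = 1.89395
β₂ ≈ 1.8940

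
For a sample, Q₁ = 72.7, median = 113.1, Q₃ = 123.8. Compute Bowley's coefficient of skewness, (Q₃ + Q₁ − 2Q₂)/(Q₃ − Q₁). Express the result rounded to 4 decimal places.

numerator: Q₃ + Q₁ − 2Q₂ = 123.8 + 72.7 − 2×113.1 = -29.7000
denominator: Q₃ − Q₁ = 123.8 − 72.7 = 51.1000
Bowley skewness = -29.7000 / 51.1000 ≈ -0.5812

-0.5812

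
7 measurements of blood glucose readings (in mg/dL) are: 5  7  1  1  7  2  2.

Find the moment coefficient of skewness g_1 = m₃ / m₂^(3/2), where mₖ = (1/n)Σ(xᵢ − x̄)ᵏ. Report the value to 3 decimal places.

0.382

x̄ = (5 + 7 + 1 + 1 + 7 + 2 + 2) / 7 = 3.5714
deviations (xᵢ − x̄): 1.4286, 3.4286, -2.5714, -2.5714, 3.4286, -1.5714, -1.5714
Σ(xᵢ − x̄)² = 43.7143 ⇒ m₂ = 43.7143/7 = 6.24490
Σ(xᵢ − x̄)³ = 41.7551 ⇒ m₃ = 41.7551/7 = 5.96501
m₂^(3/2) = 6.24490^(1.5) = 15.60587
g_1 = m₃ / m₂^(3/2) = 5.96501 / 15.60587 ≈ 0.382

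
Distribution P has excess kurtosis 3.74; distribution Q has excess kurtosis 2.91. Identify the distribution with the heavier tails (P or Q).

P

Higher excess kurtosis ⇒ heavier tails relative to the normal distribution.
3.74 vs 2.91: the larger is 3.74, so P has heavier tails.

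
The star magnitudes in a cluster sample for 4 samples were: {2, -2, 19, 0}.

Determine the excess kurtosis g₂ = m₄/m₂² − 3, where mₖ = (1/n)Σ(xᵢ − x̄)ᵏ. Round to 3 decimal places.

x̄ = 4.7500
Σ(xᵢ − x̄)² = 278.7500 ⇒ m₂ = 69.68750
Σ(xᵢ − x̄)⁴ = 43876.5781 ⇒ m₄ = 10969.14453
m₂² = 4856.34766
g₂ = m₄/m₂² − 3 = 2.25872 − 3 ≈ -0.741

-0.741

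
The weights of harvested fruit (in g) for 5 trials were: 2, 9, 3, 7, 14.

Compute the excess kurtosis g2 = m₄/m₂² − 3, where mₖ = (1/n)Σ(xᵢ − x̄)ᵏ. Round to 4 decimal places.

x̄ = 7.0000
Σ(xᵢ − x̄)² = 94.0000 ⇒ m₂ = 18.80000
Σ(xᵢ − x̄)⁴ = 3298.0000 ⇒ m₄ = 659.60000
m₂² = 353.44000
g2 = m₄/m₂² − 3 = 1.86623 − 3 ≈ -1.1338

-1.1338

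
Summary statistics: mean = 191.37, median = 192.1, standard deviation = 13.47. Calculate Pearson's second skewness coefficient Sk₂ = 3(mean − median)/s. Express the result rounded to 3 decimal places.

-0.163

Sk₂ = 3(191.37 − 192.1) / 13.47 = 3 × -0.7300 / 13.47
    = -2.1900 / 13.47 ≈ -0.163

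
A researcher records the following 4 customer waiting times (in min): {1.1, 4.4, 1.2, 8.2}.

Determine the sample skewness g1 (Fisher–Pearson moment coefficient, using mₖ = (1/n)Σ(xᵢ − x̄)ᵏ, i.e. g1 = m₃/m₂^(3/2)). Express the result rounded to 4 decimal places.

x̄ = (1.1 + 4.4 + 1.2 + 8.2) / 4 = 3.7250
deviations (xᵢ − x̄): -2.6250, 0.6750, -2.5250, 4.4750
Σ(xᵢ − x̄)² = 33.7475 ⇒ m₂ = 33.7475/4 = 8.43688
Σ(xᵢ − x̄)³ = 55.7359 ⇒ m₃ = 55.7359/4 = 13.93397
m₂^(3/2) = 8.43688^(1.5) = 24.50600
g1 = m₃ / m₂^(3/2) = 13.93397 / 24.50600 ≈ 0.5686

0.5686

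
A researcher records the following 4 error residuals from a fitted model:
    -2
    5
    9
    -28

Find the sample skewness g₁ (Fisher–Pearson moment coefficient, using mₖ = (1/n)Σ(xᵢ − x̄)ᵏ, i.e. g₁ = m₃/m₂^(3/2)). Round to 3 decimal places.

-0.911

x̄ = (-2 + 5 + 9 - 28) / 4 = -4.0000
deviations (xᵢ − x̄): 2.0000, 9.0000, 13.0000, -24.0000
Σ(xᵢ − x̄)² = 830.0000 ⇒ m₂ = 830.0000/4 = 207.50000
Σ(xᵢ − x̄)³ = -10890.0000 ⇒ m₃ = -10890.0000/4 = -2722.50000
m₂^(3/2) = 207.50000^(1.5) = 2989.00851
g₁ = m₃ / m₂^(3/2) = -2722.50000 / 2989.00851 ≈ -0.911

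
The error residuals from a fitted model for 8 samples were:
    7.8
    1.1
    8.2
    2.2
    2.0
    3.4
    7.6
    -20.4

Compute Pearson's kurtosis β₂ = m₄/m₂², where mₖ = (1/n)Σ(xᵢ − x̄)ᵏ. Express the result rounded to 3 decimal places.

x̄ = 1.4875
Σ(xᵢ − x̄)² = 605.9087 ⇒ m₂ = 75.73859
Σ(xᵢ − x̄)⁴ = 234528.7525 ⇒ m₄ = 29316.09406
m₂² = 5736.33458
β₂ = m₄/m₂² = 29316.09406 / 5736.33458 ≈ 5.111

5.111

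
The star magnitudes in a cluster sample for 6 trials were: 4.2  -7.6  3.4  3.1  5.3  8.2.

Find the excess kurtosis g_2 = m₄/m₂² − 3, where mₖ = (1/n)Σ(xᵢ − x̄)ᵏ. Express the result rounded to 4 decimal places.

0.5103

x̄ = 2.7667
Σ(xᵢ − x̄)² = 145.9733 ⇒ m₂ = 24.32889
Σ(xᵢ − x̄)⁴ = 12466.4011 ⇒ m₄ = 2077.73352
m₂² = 591.89483
g_2 = m₄/m₂² − 3 = 3.51031 − 3 ≈ 0.5103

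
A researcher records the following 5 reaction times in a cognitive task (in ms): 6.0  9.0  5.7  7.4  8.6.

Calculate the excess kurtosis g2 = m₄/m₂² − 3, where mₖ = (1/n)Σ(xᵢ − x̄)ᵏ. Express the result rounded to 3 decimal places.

-1.681

x̄ = 7.3400
Σ(xᵢ − x̄)² = 8.8320 ⇒ m₂ = 1.76640
Σ(xᵢ − x̄)⁴ = 20.5719 ⇒ m₄ = 4.11439
m₂² = 3.12017
g2 = m₄/m₂² − 3 = 1.31864 − 3 ≈ -1.681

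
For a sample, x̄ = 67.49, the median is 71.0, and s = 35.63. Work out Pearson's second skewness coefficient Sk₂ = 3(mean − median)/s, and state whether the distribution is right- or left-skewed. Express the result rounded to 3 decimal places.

Sk₂ = 3(67.49 − 71.0) / 35.63 = 3 × -3.5100 / 35.63
    = -10.5300 / 35.63 ≈ -0.296
Sk₂ < 0 ⇒ mean < median ⇒ left-skewed (negative skew).

-0.296, left-skewed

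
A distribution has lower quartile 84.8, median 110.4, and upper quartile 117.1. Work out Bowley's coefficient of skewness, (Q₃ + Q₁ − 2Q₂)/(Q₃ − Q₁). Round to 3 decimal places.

numerator: Q₃ + Q₁ − 2Q₂ = 117.1 + 84.8 − 2×110.4 = -18.9000
denominator: Q₃ − Q₁ = 117.1 − 84.8 = 32.3000
Bowley skewness = -18.9000 / 32.3000 ≈ -0.585

-0.585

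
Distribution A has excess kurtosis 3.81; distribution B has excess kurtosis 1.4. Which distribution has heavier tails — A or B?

A

Higher excess kurtosis ⇒ heavier tails relative to the normal distribution.
3.81 vs 1.4: the larger is 3.81, so A has heavier tails.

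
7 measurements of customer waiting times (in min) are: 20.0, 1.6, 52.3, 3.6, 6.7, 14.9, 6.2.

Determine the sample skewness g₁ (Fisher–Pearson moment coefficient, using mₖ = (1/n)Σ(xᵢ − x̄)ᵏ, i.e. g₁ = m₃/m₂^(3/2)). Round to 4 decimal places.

1.5233

x̄ = (20.0 + 1.6 + 52.3 + 3.6 + 6.7 + 14.9 + 6.2) / 7 = 15.0429
deviations (xᵢ − x̄): 4.9571, -13.4429, 37.2571, -11.4429, -8.3429, -0.1429, -8.8429
Σ(xᵢ − x̄)² = 1872.1371 ⇒ m₂ = 1872.1371/7 = 267.44816
Σ(xᵢ − x̄)³ = 46638.5051 ⇒ m₃ = 46638.5051/7 = 6662.64359
m₂^(3/2) = 267.44816^(1.5) = 4373.80513
g₁ = m₃ / m₂^(3/2) = 6662.64359 / 4373.80513 ≈ 1.5233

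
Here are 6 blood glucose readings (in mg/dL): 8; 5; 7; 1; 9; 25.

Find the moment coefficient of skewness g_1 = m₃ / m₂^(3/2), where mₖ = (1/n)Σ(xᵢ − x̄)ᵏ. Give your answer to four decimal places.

1.3004

x̄ = (8 + 5 + 7 + 1 + 9 + 25) / 6 = 9.1667
deviations (xᵢ − x̄): -1.1667, -4.1667, -2.1667, -8.1667, -0.1667, 15.8333
Σ(xᵢ − x̄)² = 340.8333 ⇒ m₂ = 340.8333/6 = 56.80556
Σ(xᵢ − x̄)³ = 3340.5556 ⇒ m₃ = 3340.5556/6 = 556.75926
m₂^(3/2) = 56.80556^(1.5) = 428.14041
g_1 = m₃ / m₂^(3/2) = 556.75926 / 428.14041 ≈ 1.3004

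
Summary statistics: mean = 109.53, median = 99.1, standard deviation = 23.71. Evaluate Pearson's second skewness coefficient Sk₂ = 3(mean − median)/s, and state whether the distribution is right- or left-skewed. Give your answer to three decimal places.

Sk₂ = 3(109.53 − 99.1) / 23.71 = 3 × 10.4300 / 23.71
    = 31.2900 / 23.71 ≈ 1.320
Sk₂ > 0 ⇒ mean > median ⇒ right-skewed (positive skew).

1.320, right-skewed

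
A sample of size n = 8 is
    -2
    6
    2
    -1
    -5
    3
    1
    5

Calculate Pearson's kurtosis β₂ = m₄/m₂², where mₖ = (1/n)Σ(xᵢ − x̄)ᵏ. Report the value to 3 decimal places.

x̄ = 1.1250
Σ(xᵢ − x̄)² = 94.8750 ⇒ m₂ = 11.85938
Σ(xᵢ − x̄)⁴ = 2326.4004 ⇒ m₄ = 290.80005
m₂² = 140.64478
β₂ = m₄/m₂² = 290.80005 / 140.64478 ≈ 2.068

2.068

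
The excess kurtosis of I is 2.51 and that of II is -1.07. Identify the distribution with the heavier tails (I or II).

Higher excess kurtosis ⇒ heavier tails relative to the normal distribution.
2.51 vs -1.07: the larger is 2.51, so I has heavier tails. (I is leptokurtic — heavier-than-normal tails; the other is platykurtic.)

I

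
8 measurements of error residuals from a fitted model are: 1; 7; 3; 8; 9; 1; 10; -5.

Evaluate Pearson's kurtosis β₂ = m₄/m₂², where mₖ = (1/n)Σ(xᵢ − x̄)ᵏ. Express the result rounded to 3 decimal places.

x̄ = 4.2500
Σ(xᵢ − x̄)² = 185.5000 ⇒ m₂ = 23.18750
Σ(xᵢ − x̄)⁴ = 9403.6563 ⇒ m₄ = 1175.45703
m₂² = 537.66016
β₂ = m₄/m₂² = 1175.45703 / 537.66016 ≈ 2.186

2.186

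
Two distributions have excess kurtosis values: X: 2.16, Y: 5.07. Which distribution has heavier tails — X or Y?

Y

Higher excess kurtosis ⇒ heavier tails relative to the normal distribution.
2.16 vs 5.07: the larger is 5.07, so Y has heavier tails.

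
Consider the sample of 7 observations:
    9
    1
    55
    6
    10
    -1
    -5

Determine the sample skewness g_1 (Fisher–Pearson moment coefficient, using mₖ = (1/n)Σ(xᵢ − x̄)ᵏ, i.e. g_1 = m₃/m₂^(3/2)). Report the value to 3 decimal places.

x̄ = (9 + 1 + 55 + 6 + 10 - 1 - 5) / 7 = 10.7143
deviations (xᵢ − x̄): -1.7143, -9.7143, 44.2857, -4.7143, -0.7143, -11.7143, -15.7143
Σ(xᵢ − x̄)² = 2465.4286 ⇒ m₂ = 2465.4286/7 = 352.20408
Σ(xᵢ − x̄)³ = 80339.3878 ⇒ m₃ = 80339.3878/7 = 11477.05539
m₂^(3/2) = 352.20408^(1.5) = 6609.84959
g_1 = m₃ / m₂^(3/2) = 11477.05539 / 6609.84959 ≈ 1.736

1.736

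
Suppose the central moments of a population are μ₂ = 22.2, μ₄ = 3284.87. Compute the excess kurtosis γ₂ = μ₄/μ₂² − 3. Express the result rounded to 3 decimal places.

3.665

μ₂² = 22.2² = 492.84000
μ₄/μ₂² = 3284.87 / 492.84000 = 6.66519
γ₂ = 6.66519 − 3 ≈ 3.665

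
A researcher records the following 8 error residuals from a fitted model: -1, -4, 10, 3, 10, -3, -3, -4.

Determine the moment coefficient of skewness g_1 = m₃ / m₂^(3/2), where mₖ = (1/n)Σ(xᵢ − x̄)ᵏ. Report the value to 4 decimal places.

0.7636

x̄ = (-1 - 4 + 10 + 3 + 10 - 3 - 3 - 4) / 8 = 1.0000
deviations (xᵢ − x̄): -2.0000, -5.0000, 9.0000, 2.0000, 9.0000, -4.0000, -4.0000, -5.0000
Σ(xᵢ − x̄)² = 252.0000 ⇒ m₂ = 252.0000/8 = 31.50000
Σ(xᵢ − x̄)³ = 1080.0000 ⇒ m₃ = 1080.0000/8 = 135.00000
m₂^(3/2) = 31.50000^(1.5) = 176.79331
g_1 = m₃ / m₂^(3/2) = 135.00000 / 176.79331 ≈ 0.7636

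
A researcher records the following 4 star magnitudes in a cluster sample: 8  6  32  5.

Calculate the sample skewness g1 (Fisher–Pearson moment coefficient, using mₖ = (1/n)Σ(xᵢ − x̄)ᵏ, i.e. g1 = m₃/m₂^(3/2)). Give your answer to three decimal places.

1.123

x̄ = (8 + 6 + 32 + 5) / 4 = 12.7500
deviations (xᵢ − x̄): -4.7500, -6.7500, 19.2500, -7.7500
Σ(xᵢ − x̄)² = 498.7500 ⇒ m₂ = 498.7500/4 = 124.68750
Σ(xᵢ − x̄)³ = 6253.1250 ⇒ m₃ = 6253.1250/4 = 1563.28125
m₂^(3/2) = 124.68750^(1.5) = 1392.30498
g1 = m₃ / m₂^(3/2) = 1563.28125 / 1392.30498 ≈ 1.123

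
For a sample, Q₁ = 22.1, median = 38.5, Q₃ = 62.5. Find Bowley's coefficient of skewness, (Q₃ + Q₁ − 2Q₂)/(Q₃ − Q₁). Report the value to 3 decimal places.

numerator: Q₃ + Q₁ − 2Q₂ = 62.5 + 22.1 − 2×38.5 = 7.6000
denominator: Q₃ − Q₁ = 62.5 − 22.1 = 40.4000
Bowley skewness = 7.6000 / 40.4000 ≈ 0.188

0.188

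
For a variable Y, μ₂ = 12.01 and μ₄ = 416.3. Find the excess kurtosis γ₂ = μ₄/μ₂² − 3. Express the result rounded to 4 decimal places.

-0.1138

μ₂² = 12.01² = 144.24010
μ₄/μ₂² = 416.3 / 144.24010 = 2.88616
γ₂ = 2.88616 − 3 ≈ -0.1138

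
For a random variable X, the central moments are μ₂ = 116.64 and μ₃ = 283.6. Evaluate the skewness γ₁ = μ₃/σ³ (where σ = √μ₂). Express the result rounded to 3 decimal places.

0.225

σ = √μ₂ = √116.64 = 10.80000
σ³ = μ₂^(3/2) = 1259.71200
γ₁ = μ₃/σ³ = 283.6 / 1259.71200 ≈ 0.225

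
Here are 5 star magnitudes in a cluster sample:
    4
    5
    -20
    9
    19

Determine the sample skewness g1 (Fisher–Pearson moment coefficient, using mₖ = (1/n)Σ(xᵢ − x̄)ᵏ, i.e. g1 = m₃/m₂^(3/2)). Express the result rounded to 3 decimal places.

x̄ = (4 + 5 - 20 + 9 + 19) / 5 = 3.4000
deviations (xᵢ − x̄): 0.6000, 1.6000, -23.4000, 5.6000, 15.6000
Σ(xᵢ − x̄)² = 825.2000 ⇒ m₂ = 825.2000/5 = 165.04000
Σ(xᵢ − x̄)³ = -8836.5600 ⇒ m₃ = -8836.5600/5 = -1767.31200
m₂^(3/2) = 165.04000^(1.5) = 2120.23414
g1 = m₃ / m₂^(3/2) = -1767.31200 / 2120.23414 ≈ -0.834

-0.834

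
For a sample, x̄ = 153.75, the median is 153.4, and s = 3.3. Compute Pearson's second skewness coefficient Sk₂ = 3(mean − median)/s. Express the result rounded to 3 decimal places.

0.318

Sk₂ = 3(153.75 − 153.4) / 3.3 = 3 × 0.3500 / 3.3
    = 1.0500 / 3.3 ≈ 0.318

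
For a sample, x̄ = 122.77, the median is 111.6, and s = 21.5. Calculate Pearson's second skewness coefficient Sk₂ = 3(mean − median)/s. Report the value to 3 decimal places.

1.559

Sk₂ = 3(122.77 − 111.6) / 21.5 = 3 × 11.1700 / 21.5
    = 33.5100 / 21.5 ≈ 1.559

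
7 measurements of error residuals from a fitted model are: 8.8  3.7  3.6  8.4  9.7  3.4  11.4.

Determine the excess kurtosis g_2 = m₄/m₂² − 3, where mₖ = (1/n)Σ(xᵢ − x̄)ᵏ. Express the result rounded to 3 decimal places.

-1.665

x̄ = 7.0000
Σ(xᵢ − x̄)² = 67.2600 ⇒ m₂ = 9.60857
Σ(xᵢ − x̄)⁴ = 862.4802 ⇒ m₄ = 123.21146
m₂² = 92.32464
g_2 = m₄/m₂² − 3 = 1.33455 − 3 ≈ -1.665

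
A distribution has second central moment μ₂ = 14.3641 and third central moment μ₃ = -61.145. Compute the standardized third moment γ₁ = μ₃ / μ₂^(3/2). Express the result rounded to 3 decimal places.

σ = √μ₂ = √14.3641 = 3.79000
σ³ = μ₂^(3/2) = 54.43994
γ₁ = μ₃/σ³ = -61.145 / 54.43994 ≈ -1.123

-1.123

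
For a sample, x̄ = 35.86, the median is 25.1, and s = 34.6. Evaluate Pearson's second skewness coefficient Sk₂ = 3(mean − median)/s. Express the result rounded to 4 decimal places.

0.9329

Sk₂ = 3(35.86 − 25.1) / 34.6 = 3 × 10.7600 / 34.6
    = 32.2800 / 34.6 ≈ 0.9329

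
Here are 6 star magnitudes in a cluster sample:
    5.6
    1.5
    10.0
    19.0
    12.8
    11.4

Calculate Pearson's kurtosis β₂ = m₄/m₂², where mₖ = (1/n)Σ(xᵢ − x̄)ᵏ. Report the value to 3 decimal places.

2.203

x̄ = 10.0500
Σ(xᵢ − x̄)² = 182.3950 ⇒ m₂ = 30.39917
Σ(xᵢ − x̄)⁴ = 12213.0379 ⇒ m₄ = 2035.50632
m₂² = 924.10933
β₂ = m₄/m₂² = 2035.50632 / 924.10933 ≈ 2.203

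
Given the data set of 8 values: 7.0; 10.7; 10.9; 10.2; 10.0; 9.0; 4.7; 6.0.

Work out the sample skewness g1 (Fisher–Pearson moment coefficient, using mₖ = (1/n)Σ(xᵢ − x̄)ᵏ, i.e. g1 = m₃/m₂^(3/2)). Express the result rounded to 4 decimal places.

x̄ = (7.0 + 10.7 + 10.9 + 10.2 + 10.0 + 9.0 + 4.7 + 6.0) / 8 = 8.5625
deviations (xᵢ − x̄): -1.5625, 2.1375, 2.3375, 1.6375, 1.4375, 0.4375, -3.8625, -2.5625
Σ(xᵢ − x̄)² = 38.8987 ⇒ m₂ = 38.8987/8 = 4.86234
Σ(xᵢ − x̄)³ = -48.2825 ⇒ m₃ = -48.2825/8 = -6.03531
m₂^(3/2) = 4.86234^(1.5) = 10.72182
g1 = m₃ / m₂^(3/2) = -6.03531 / 10.72182 ≈ -0.5629

-0.5629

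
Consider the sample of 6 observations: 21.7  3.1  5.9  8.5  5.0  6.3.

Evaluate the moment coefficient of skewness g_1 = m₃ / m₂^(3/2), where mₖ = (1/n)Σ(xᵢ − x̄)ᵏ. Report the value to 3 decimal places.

1.522

x̄ = (21.7 + 3.1 + 5.9 + 8.5 + 5.0 + 6.3) / 6 = 8.4167
deviations (xᵢ − x̄): 13.2833, -5.3167, -2.5167, 0.0833, -3.4167, -2.1167
Σ(xᵢ − x̄)² = 227.2083 ⇒ m₂ = 227.2083/6 = 37.86806
Σ(xᵢ − x̄)³ = 2128.2106 ⇒ m₃ = 2128.2106/6 = 354.70176
m₂^(3/2) = 37.86806^(1.5) = 233.02875
g_1 = m₃ / m₂^(3/2) = 354.70176 / 233.02875 ≈ 1.522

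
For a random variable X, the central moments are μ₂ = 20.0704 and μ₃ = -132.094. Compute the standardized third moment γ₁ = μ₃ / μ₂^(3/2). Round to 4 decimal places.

-1.4691

σ = √μ₂ = √20.0704 = 4.48000
σ³ = μ₂^(3/2) = 89.91539
γ₁ = μ₃/σ³ = -132.094 / 89.91539 ≈ -1.4691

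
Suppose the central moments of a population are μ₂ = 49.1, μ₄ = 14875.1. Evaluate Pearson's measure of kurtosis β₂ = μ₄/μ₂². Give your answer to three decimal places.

μ₂² = 49.1² = 2410.81000
μ₄/μ₂² = 14875.1 / 2410.81000 = 6.17017
β₂ ≈ 6.170

6.170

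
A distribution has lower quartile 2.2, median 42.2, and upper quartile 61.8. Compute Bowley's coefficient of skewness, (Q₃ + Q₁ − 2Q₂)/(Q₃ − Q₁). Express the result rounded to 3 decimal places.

numerator: Q₃ + Q₁ − 2Q₂ = 61.8 + 2.2 − 2×42.2 = -20.4000
denominator: Q₃ − Q₁ = 61.8 − 2.2 = 59.6000
Bowley skewness = -20.4000 / 59.6000 ≈ -0.342

-0.342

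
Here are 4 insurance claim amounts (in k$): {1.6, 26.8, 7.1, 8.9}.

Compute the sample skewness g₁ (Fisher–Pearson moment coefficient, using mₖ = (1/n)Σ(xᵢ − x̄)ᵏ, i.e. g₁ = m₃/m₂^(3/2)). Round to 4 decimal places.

0.8690

x̄ = (1.6 + 26.8 + 7.1 + 8.9) / 4 = 11.1000
deviations (xᵢ − x̄): -9.5000, 15.7000, -4.0000, -2.2000
Σ(xᵢ − x̄)² = 357.5800 ⇒ m₂ = 357.5800/4 = 89.39500
Σ(xᵢ − x̄)³ = 2937.8700 ⇒ m₃ = 2937.8700/4 = 734.46750
m₂^(3/2) = 89.39500^(1.5) = 845.22015
g₁ = m₃ / m₂^(3/2) = 734.46750 / 845.22015 ≈ 0.8690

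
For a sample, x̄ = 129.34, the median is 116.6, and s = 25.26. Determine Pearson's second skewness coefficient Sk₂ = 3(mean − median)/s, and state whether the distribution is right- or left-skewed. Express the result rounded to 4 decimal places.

1.5131, right-skewed

Sk₂ = 3(129.34 − 116.6) / 25.26 = 3 × 12.7400 / 25.26
    = 38.2200 / 25.26 ≈ 1.5131
Sk₂ > 0 ⇒ mean > median ⇒ right-skewed (positive skew).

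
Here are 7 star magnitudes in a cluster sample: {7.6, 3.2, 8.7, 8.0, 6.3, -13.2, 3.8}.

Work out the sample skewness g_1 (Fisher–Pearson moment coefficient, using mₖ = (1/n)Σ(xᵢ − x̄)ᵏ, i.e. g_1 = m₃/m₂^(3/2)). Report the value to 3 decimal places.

x̄ = (7.6 + 3.2 + 8.7 + 8.0 + 6.3 - 13.2 + 3.8) / 7 = 3.4857
deviations (xᵢ − x̄): 4.1143, -0.2857, 5.2143, 4.5143, 2.8143, -16.6857, 0.3143
Σ(xᵢ − x̄)² = 351.0086 ⇒ m₂ = 351.0086/7 = 50.14408
Σ(xᵢ − x̄)³ = -4319.8138 ⇒ m₃ = -4319.8138/7 = -617.11625
m₂^(3/2) = 50.14408^(1.5) = 355.08271
g_1 = m₃ / m₂^(3/2) = -617.11625 / 355.08271 ≈ -1.738

-1.738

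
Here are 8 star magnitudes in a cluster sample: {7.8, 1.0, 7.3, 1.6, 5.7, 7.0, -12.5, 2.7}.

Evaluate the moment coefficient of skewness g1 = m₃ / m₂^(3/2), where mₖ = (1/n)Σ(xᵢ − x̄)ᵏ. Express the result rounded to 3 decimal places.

-1.591

x̄ = (7.8 + 1.0 + 7.3 + 1.6 + 5.7 + 7.0 - 12.5 + 2.7) / 8 = 2.5750
deviations (xᵢ − x̄): 5.2250, -1.5750, 4.7250, -0.9750, 3.1250, 4.4250, -15.0750, 0.1250
Σ(xᵢ − x̄)² = 309.6750 ⇒ m₂ = 309.6750/8 = 38.70937
Σ(xᵢ − x̄)³ = -3065.4142 ⇒ m₃ = -3065.4142/8 = -383.17678
m₂^(3/2) = 38.70937^(1.5) = 240.83757
g1 = m₃ / m₂^(3/2) = -383.17678 / 240.83757 ≈ -1.591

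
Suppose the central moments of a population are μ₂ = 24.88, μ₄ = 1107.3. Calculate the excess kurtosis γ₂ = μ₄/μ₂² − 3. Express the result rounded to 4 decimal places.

μ₂² = 24.88² = 619.01440
μ₄/μ₂² = 1107.3 / 619.01440 = 1.78881
γ₂ = 1.78881 − 3 ≈ -1.2112

-1.2112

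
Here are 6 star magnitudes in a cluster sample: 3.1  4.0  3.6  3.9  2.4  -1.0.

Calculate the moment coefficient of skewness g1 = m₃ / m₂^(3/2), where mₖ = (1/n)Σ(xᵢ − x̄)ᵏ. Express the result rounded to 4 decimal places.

x̄ = (3.1 + 4.0 + 3.6 + 3.9 + 2.4 - 1.0) / 6 = 2.6667
deviations (xᵢ − x̄): 0.4333, 1.3333, 0.9333, 1.2333, -0.2667, -3.6667
Σ(xᵢ − x̄)² = 17.8733 ⇒ m₂ = 17.8733/6 = 2.97889
Σ(xᵢ − x̄)³ = -44.1744 ⇒ m₃ = -44.1744/6 = -7.36241
m₂^(3/2) = 2.97889^(1.5) = 5.14140
g1 = m₃ / m₂^(3/2) = -7.36241 / 5.14140 ≈ -1.4320

-1.4320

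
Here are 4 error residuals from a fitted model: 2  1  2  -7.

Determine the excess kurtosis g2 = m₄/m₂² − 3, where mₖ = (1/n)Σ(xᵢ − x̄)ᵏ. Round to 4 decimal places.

x̄ = -0.5000
Σ(xᵢ − x̄)² = 57.0000 ⇒ m₂ = 14.25000
Σ(xᵢ − x̄)⁴ = 1868.2500 ⇒ m₄ = 467.06250
m₂² = 203.06250
g2 = m₄/m₂² − 3 = 2.30009 − 3 ≈ -0.6999

-0.6999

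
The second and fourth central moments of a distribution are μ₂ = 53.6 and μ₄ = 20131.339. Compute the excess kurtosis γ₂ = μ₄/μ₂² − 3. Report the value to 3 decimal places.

μ₂² = 53.6² = 2872.96000
μ₄/μ₂² = 20131.339 / 2872.96000 = 7.00718
γ₂ = 7.00718 − 3 ≈ 4.007

4.007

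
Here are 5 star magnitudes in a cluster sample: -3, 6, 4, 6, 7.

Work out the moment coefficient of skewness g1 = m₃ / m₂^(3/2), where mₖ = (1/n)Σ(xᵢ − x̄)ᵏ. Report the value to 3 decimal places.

-1.251

x̄ = (-3 + 6 + 4 + 6 + 7) / 5 = 4.0000
deviations (xᵢ − x̄): -7.0000, 2.0000, 0.0000, 2.0000, 3.0000
Σ(xᵢ − x̄)² = 66.0000 ⇒ m₂ = 66.0000/5 = 13.20000
Σ(xᵢ − x̄)³ = -300.0000 ⇒ m₃ = -300.0000/5 = -60.00000
m₂^(3/2) = 13.20000^(1.5) = 47.95798
g1 = m₃ / m₂^(3/2) = -60.00000 / 47.95798 ≈ -1.251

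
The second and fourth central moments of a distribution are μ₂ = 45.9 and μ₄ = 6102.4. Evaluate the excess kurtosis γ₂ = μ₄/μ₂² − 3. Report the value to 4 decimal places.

μ₂² = 45.9² = 2106.81000
μ₄/μ₂² = 6102.4 / 2106.81000 = 2.89651
γ₂ = 2.89651 − 3 ≈ -0.1035

-0.1035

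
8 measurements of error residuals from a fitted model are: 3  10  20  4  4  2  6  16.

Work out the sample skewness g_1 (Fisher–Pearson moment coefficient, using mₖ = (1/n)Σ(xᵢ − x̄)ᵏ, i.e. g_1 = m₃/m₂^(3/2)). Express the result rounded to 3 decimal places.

0.862

x̄ = (3 + 10 + 20 + 4 + 4 + 2 + 6 + 16) / 8 = 8.1250
deviations (xᵢ − x̄): -5.1250, 1.8750, 11.8750, -4.1250, -4.1250, -6.1250, -2.1250, 7.8750
Σ(xᵢ − x̄)² = 308.8750 ⇒ m₂ = 308.8750/8 = 38.60938
Σ(xᵢ − x̄)³ = 1655.1563 ⇒ m₃ = 1655.1563/8 = 206.89453
m₂^(3/2) = 38.60938^(1.5) = 239.90492
g_1 = m₃ / m₂^(3/2) = 206.89453 / 239.90492 ≈ 0.862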